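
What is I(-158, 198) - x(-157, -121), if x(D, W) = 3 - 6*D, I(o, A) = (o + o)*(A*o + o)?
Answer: 9934727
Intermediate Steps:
I(o, A) = 2*o*(o + A*o) (I(o, A) = (2*o)*(o + A*o) = 2*o*(o + A*o))
I(-158, 198) - x(-157, -121) = 2*(-158)**2*(1 + 198) - (3 - 6*(-157)) = 2*24964*199 - (3 + 942) = 9935672 - 1*945 = 9935672 - 945 = 9934727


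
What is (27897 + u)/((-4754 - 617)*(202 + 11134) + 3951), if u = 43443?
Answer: -14268/12176341 ≈ -0.0011718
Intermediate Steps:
(27897 + u)/((-4754 - 617)*(202 + 11134) + 3951) = (27897 + 43443)/((-4754 - 617)*(202 + 11134) + 3951) = 71340/(-5371*11336 + 3951) = 71340/(-60885656 + 3951) = 71340/(-60881705) = 71340*(-1/60881705) = -14268/12176341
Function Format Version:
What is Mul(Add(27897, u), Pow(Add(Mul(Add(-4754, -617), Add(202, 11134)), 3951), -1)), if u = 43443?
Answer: Rational(-14268, 12176341) ≈ -0.0011718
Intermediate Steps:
Mul(Add(27897, u), Pow(Add(Mul(Add(-4754, -617), Add(202, 11134)), 3951), -1)) = Mul(Add(27897, 43443), Pow(Add(Mul(Add(-4754, -617), Add(202, 11134)), 3951), -1)) = Mul(71340, Pow(Add(Mul(-5371, 11336), 3951), -1)) = Mul(71340, Pow(Add(-60885656, 3951), -1)) = Mul(71340, Pow(-60881705, -1)) = Mul(71340, Rational(-1, 60881705)) = Rational(-14268, 12176341)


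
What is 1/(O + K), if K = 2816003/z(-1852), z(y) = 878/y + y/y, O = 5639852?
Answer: 487/5354226702 ≈ 9.0956e-8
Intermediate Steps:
z(y) = 1 + 878/y (z(y) = 878/y + 1 = 1 + 878/y)
K = 2607618778/487 (K = 2816003/(((878 - 1852)/(-1852))) = 2816003/((-1/1852*(-974))) = 2816003/(487/926) = 2816003*(926/487) = 2607618778/487 ≈ 5.3545e+6)
1/(O + K) = 1/(5639852 + 2607618778/487) = 1/(5354226702/487) = 487/5354226702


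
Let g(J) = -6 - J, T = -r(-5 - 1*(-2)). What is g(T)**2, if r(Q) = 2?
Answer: 16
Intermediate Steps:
T = -2 (T = -1*2 = -2)
g(T)**2 = (-6 - 1*(-2))**2 = (-6 + 2)**2 = (-4)**2 = 16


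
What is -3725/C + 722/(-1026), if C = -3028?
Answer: 43043/81756 ≈ 0.52648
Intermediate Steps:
-3725/C + 722/(-1026) = -3725/(-3028) + 722/(-1026) = -3725*(-1/3028) + 722*(-1/1026) = 3725/3028 - 19/27 = 43043/81756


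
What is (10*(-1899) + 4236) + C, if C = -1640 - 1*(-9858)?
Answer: -6536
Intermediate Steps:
C = 8218 (C = -1640 + 9858 = 8218)
(10*(-1899) + 4236) + C = (10*(-1899) + 4236) + 8218 = (-18990 + 4236) + 8218 = -14754 + 8218 = -6536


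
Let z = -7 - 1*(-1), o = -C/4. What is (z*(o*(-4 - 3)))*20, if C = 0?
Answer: 0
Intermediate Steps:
o = 0 (o = -0/4 = -1*0 = 0)
z = -6 (z = -7 + 1 = -6)
(z*(o*(-4 - 3)))*20 = -0*(-4 - 3)*20 = -0*(-7)*20 = -6*0*20 = 0*20 = 0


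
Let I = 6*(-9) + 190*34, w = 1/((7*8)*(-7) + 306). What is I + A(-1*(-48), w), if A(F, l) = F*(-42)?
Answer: 4390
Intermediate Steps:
w = -1/86 (w = 1/(56*(-7) + 306) = 1/(-392 + 306) = 1/(-86) = -1/86 ≈ -0.011628)
A(F, l) = -42*F
I = 6406 (I = -54 + 6460 = 6406)
I + A(-1*(-48), w) = 6406 - (-42)*(-48) = 6406 - 42*48 = 6406 - 2016 = 4390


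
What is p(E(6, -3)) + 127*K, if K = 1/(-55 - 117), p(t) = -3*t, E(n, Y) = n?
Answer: -3223/172 ≈ -18.738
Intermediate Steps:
K = -1/172 (K = 1/(-172) = -1/172 ≈ -0.0058140)
p(E(6, -3)) + 127*K = -3*6 + 127*(-1/172) = -18 - 127/172 = -3223/172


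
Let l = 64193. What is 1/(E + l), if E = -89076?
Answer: -1/24883 ≈ -4.0188e-5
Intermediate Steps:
1/(E + l) = 1/(-89076 + 64193) = 1/(-24883) = -1/24883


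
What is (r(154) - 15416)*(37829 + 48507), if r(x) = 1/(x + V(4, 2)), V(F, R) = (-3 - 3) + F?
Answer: -1330955208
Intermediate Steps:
V(F, R) = -6 + F
r(x) = 1/(-2 + x) (r(x) = 1/(x + (-6 + 4)) = 1/(x - 2) = 1/(-2 + x))
(r(154) - 15416)*(37829 + 48507) = (1/(-2 + 154) - 15416)*(37829 + 48507) = (1/152 - 15416)*86336 = -2343231/152*86336 = -1330955208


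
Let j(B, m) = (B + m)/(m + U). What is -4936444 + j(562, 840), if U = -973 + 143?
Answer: -24681519/5 ≈ -4.9363e+6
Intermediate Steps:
U = -830
j(B, m) = (B + m)/(-830 + m) (j(B, m) = (B + m)/(m - 830) = (B + m)/(-830 + m))
-4936444 + j(562, 840) = -4936444 + (562 + 840)/(-830 + 840) = -4936444 + 1402/10 = -4936444 + (⅒)*1402 = -4936444 + 701/5 = -24681519/5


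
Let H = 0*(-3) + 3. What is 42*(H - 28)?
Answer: -1050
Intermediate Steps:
H = 3 (H = 0 + 3 = 3)
42*(H - 28) = 42*(3 - 28) = 42*(-25) = -1050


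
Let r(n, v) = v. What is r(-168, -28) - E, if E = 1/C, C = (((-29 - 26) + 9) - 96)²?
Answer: -564593/20164 ≈ -28.000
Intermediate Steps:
C = 20164 (C = ((-55 + 9) - 96)² = (-46 - 96)² = (-142)² = 20164)
E = 1/20164 ≈ 4.9593e-5
r(-168, -28) - E = -28 - 1*1/20164 = -28 - 1/20164 = -564593/20164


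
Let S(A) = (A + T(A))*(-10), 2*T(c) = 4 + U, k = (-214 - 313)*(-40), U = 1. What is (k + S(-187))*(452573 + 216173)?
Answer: 15331002050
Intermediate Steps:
k = 21080 (k = -527*(-40) = 21080)
T(c) = 5/2 (T(c) = (4 + 1)/2 = (½)*5 = 5/2)
S(A) = -25 - 10*A (S(A) = (A + 5/2)*(-10) = (5/2 + A)*(-10) = -25 - 10*A)
(k + S(-187))*(452573 + 216173) = (21080 + (-25 - 10*(-187)))*(452573 + 216173) = (21080 + (-25 + 1870))*668746 = (21080 + 1845)*668746 = 22925*668746 = 15331002050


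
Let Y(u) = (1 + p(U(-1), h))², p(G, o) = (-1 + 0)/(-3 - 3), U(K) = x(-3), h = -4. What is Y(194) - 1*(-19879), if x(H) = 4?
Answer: 715693/36 ≈ 19880.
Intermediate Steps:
U(K) = 4
p(G, o) = ⅙ (p(G, o) = -1/(-6) = -1*(-⅙) = ⅙)
Y(u) = 49/36 (Y(u) = (1 + ⅙)² = (7/6)² = 49/36)
Y(194) - 1*(-19879) = 49/36 - 1*(-19879) = 49/36 + 19879 = 715693/36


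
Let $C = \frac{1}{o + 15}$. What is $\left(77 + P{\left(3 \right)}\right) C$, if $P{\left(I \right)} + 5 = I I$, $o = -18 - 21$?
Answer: $- \frac{27}{8} \approx -3.375$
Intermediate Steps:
$o = -39$
$P{\left(I \right)} = -5 + I^{2}$ ($P{\left(I \right)} = -5 + I I = -5 + I^{2}$)
$C = - \frac{1}{24}$ ($C = \frac{1}{-39 + 15} = \frac{1}{-24} = - \frac{1}{24} \approx -0.041667$)
$\left(77 + P{\left(3 \right)}\right) C = \left(77 - \left(5 - 3^{2}\right)\right) \left(- \frac{1}{24}\right) = \left(77 + \left(-5 + 9\right)\right) \left(- \frac{1}{24}\right) = \left(77 + 4\right) \left(- \frac{1}{24}\right) = 81 \left(- \frac{1}{24}\right) = - \frac{27}{8}$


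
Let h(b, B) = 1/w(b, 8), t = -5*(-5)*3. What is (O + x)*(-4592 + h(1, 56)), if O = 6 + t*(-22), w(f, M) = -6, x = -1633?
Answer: 90291181/6 ≈ 1.5049e+7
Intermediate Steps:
t = 75 (t = 25*3 = 75)
h(b, B) = -1/6 (h(b, B) = 1/(-6) = -1/6)
O = -1644 (O = 6 + 75*(-22) = 6 - 1650 = -1644)
(O + x)*(-4592 + h(1, 56)) = (-1644 - 1633)*(-4592 - 1/6) = -3277*(-27553/6) = 90291181/6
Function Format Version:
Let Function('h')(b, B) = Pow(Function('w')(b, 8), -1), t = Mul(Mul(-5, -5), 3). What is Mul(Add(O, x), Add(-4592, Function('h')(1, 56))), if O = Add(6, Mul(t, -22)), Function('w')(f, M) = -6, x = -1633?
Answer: Rational(90291181, 6) ≈ 1.5049e+7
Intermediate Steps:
t = 75 (t = Mul(25, 3) = 75)
Function('h')(b, B) = Rational(-1, 6) (Function('h')(b, B) = Pow(-6, -1) = Rational(-1, 6))
O = -1644 (O = Add(6, Mul(75, -22)) = Add(6, -1650) = -1644)
Mul(Add(O, x), Add(-4592, Function('h')(1, 56))) = Mul(Add(-1644, -1633), Add(-4592, Rational(-1, 6))) = Mul(-3277, Rational(-27553, 6)) = Rational(90291181, 6)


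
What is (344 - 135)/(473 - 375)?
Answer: 209/98 ≈ 2.1327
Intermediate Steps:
(344 - 135)/(473 - 375) = 209/98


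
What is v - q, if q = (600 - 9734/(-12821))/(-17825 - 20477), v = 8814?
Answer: 2164149085561/245534971 ≈ 8814.0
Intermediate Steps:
q = -3851167/245534971 (q = (600 - 9734*(-1/12821))/(-38302) = (600 + 9734/12821)*(-1/38302) = (7702334/12821)*(-1/38302) = -3851167/245534971 ≈ -0.015685)
v - q = 8814 - 1*(-3851167/245534971) = 8814 + 3851167/245534971 = 2164149085561/245534971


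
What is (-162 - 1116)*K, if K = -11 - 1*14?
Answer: 31950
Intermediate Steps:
K = -25 (K = -11 - 14 = -25)
(-162 - 1116)*K = (-162 - 1116)*(-25) = -1278*(-25) = 31950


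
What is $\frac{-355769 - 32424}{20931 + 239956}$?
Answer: $- \frac{388193}{260887} \approx -1.488$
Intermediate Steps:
$\frac{-355769 - 32424}{20931 + 239956} = - \frac{388193}{260887}$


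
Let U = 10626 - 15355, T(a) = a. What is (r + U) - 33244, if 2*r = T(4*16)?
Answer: -37941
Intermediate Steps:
r = 32 (r = (4*16)/2 = (½)*64 = 32)
U = -4729
(r + U) - 33244 = (32 - 4729) - 33244 = -4697 - 33244 = -37941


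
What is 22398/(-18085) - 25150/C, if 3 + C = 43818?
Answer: -287241224/158478855 ≈ -1.8125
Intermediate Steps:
C = 43815 (C = -3 + 43818 = 43815)
22398/(-18085) - 25150/C = 22398/(-18085) - 25150/43815 = 22398*(-1/18085) - 25150*1/43815 = -22398/18085 - 5030/8763 = -287241224/158478855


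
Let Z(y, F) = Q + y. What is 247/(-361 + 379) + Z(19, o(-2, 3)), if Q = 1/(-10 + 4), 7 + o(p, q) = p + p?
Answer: 293/9 ≈ 32.556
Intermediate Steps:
o(p, q) = -7 + 2*p (o(p, q) = -7 + (p + p) = -7 + 2*p)
Q = -⅙ (Q = 1/(-6) = -⅙ ≈ -0.16667)
Z(y, F) = -⅙ + y
247/(-361 + 379) + Z(19, o(-2, 3)) = 247/(-361 + 379) + (-⅙ + 19) = 247/18 + 113/6 = 293/9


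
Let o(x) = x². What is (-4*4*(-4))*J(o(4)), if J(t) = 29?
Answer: 1856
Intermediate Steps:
(-4*4*(-4))*J(o(4)) = (-4*4*(-4))*29 = -16*(-4)*29 = 64*29 = 1856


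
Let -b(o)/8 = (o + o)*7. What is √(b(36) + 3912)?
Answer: 2*I*√30 ≈ 10.954*I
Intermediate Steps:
b(o) = -112*o (b(o) = -8*(o + o)*7 = -8*2*o*7 = -112*o)
√(b(36) + 3912) = √(-112*36 + 3912) = √(-4032 + 3912) = √(-120) = 2*I*√30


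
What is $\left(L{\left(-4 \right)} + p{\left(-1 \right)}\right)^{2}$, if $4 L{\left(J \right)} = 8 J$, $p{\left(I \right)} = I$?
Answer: $81$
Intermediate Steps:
$L{\left(J \right)} = 2 J$ ($L{\left(J \right)} = \frac{8 J}{4} = 2 J$)
$\left(L{\left(-4 \right)} + p{\left(-1 \right)}\right)^{2} = \left(2 \left(-4\right) - 1\right)^{2} = \left(-8 - 1\right)^{2} = \left(-9\right)^{2} = 81$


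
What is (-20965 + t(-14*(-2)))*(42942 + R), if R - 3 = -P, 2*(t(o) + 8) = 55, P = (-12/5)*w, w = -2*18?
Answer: -8976948063/10 ≈ -8.9769e+8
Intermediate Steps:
w = -36
P = 432/5 (P = (-12/5)*(-36) = ((1/5)*(-12))*(-36) = -12/5*(-36) = 432/5 ≈ 86.400)
t(o) = 39/2 (t(o) = -8 + (1/2)*55 = -8 + 55/2 = 39/2)
R = -417/5 (R = 3 - 1*432/5 = 3 - 432/5 = -417/5 ≈ -83.400)
(-20965 + t(-14*(-2)))*(42942 + R) = (-20965 + 39/2)*(42942 - 417/5) = -41891/2*214293/5 = -8976948063/10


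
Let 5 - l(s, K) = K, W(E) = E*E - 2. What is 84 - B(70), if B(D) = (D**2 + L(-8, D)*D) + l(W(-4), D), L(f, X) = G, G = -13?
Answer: -3841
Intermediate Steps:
W(E) = -2 + E**2 (W(E) = E**2 - 2 = -2 + E**2)
l(s, K) = 5 - K
L(f, X) = -13
B(D) = 5 + D**2 - 14*D (B(D) = (D**2 - 13*D) + (5 - D) = 5 + D**2 - 14*D)
84 - B(70) = 84 - (5 + 70**2 - 14*70) = 84 - (5 + 4900 - 980) = 84 - 1*3925 = 84 - 3925 = -3841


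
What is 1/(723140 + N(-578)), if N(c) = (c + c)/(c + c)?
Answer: 1/723141 ≈ 1.3829e-6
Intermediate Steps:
N(c) = 1 (N(c) = (2*c)/((2*c)) = (2*c)*(1/(2*c)) = 1)
1/(723140 + N(-578)) = 1/(723140 + 1) = 1/723141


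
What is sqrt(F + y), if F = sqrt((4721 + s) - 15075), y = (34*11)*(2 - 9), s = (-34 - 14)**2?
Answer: sqrt(-2618 + 5*I*sqrt(322)) ≈ 0.8766 + 51.174*I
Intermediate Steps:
s = 2304 (s = (-48)**2 = 2304)
y = -2618 (y = 374*(-7) = -2618)
F = 5*I*sqrt(322) (F = sqrt((4721 + 2304) - 15075) = sqrt(7025 - 15075) = sqrt(-8050) = 5*I*sqrt(322) ≈ 89.722*I)
sqrt(F + y) = sqrt(5*I*sqrt(322) - 2618) = sqrt(-2618 + 5*I*sqrt(322))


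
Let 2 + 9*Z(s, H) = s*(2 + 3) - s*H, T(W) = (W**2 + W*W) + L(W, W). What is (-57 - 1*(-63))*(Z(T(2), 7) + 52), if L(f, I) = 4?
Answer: 884/3 ≈ 294.67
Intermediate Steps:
T(W) = 4 + 2*W**2 (T(W) = (W**2 + W*W) + 4 = (W**2 + W**2) + 4 = 2*W**2 + 4 = 4 + 2*W**2)
Z(s, H) = -2/9 + 5*s/9 - H*s/9 (Z(s, H) = -2/9 + (s*(2 + 3) - s*H)/9 = -2/9 + (s*5 - H*s)/9 = -2/9 + (5*s - H*s)/9 = -2/9 + (5*s/9 - H*s/9) = -2/9 + 5*s/9 - H*s/9)
(-57 - 1*(-63))*(Z(T(2), 7) + 52) = (-57 - 1*(-63))*((-2/9 + 5*(4 + 2*2**2)/9 - 1/9*7*(4 + 2*2**2)) + 52) = (-57 + 63)*((-2/9 + 5*(4 + 2*4)/9 - 1/9*7*(4 + 2*4)) + 52) = 6*((-2/9 + 5*(4 + 8)/9 - 1/9*7*(4 + 8)) + 52) = 6*((-2/9 + (5/9)*12 - 1/9*7*12) + 52) = 6*((-2/9 + 20/3 - 28/3) + 52) = 6*(-26/9 + 52) = 6*(442/9) = 884/3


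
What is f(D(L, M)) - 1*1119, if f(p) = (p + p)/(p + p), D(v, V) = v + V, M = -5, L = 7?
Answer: -1118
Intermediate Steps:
D(v, V) = V + v
f(p) = 1 (f(p) = (2*p)/((2*p)) = (2*p)*(1/(2*p)) = 1)
f(D(L, M)) - 1*1119 = 1 - 1*1119 = 1 - 1119 = -1118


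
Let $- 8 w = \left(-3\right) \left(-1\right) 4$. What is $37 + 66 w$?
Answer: $-62$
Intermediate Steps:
$w = - \frac{3}{2}$ ($w = - \frac{\left(-3\right) \left(-1\right) 4}{8} = - \frac{3 \cdot 4}{8} = \left(- \frac{1}{8}\right) 12 = - \frac{3}{2} \approx -1.5$)
$37 + 66 w = 37 + 66 \left(- \frac{3}{2}\right) = 37 - 99 = -62$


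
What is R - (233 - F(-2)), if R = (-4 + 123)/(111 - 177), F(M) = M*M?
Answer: -15233/66 ≈ -230.80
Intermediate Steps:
F(M) = M**2
R = -119/66 (R = 119/(-66) = 119*(-1/66) = -119/66 ≈ -1.8030)
R - (233 - F(-2)) = -119/66 - (233 - 1*(-2)**2) = -119/66 - (233 - 1*4) = -119/66 - (233 - 4) = -119/66 - 1*229 = -119/66 - 229 = -15233/66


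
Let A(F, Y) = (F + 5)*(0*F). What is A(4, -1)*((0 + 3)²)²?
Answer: 0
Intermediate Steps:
A(F, Y) = 0 (A(F, Y) = (5 + F)*0 = 0)
A(4, -1)*((0 + 3)²)² = 0*((0 + 3)²)² = 0*(3²)² = 0*9² = 0*81 = 0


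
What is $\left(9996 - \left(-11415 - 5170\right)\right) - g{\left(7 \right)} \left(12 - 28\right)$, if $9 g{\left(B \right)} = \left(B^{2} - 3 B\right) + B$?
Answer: $\frac{239789}{9} \approx 26643.0$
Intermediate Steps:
$g{\left(B \right)} = - \frac{2 B}{9} + \frac{B^{2}}{9}$ ($g{\left(B \right)} = \frac{\left(B^{2} - 3 B\right) + B}{9} = \frac{B^{2} - 2 B}{9} = - \frac{2 B}{9} + \frac{B^{2}}{9}$)
$\left(9996 - \left(-11415 - 5170\right)\right) - g{\left(7 \right)} \left(12 - 28\right) = \left(9996 - \left(-11415 - 5170\right)\right) - \frac{1}{9} \cdot 7 \left(-2 + 7\right) \left(12 - 28\right) = \left(9996 - -16585\right) - \frac{1}{9} \cdot 7 \cdot 5 \left(-16\right) = \left(9996 + 16585\right) - \frac{35}{9} \left(-16\right) = 26581 - - \frac{560}{9} = 26581 + \frac{560}{9} = \frac{239789}{9}$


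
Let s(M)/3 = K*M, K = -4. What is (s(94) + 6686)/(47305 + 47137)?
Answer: 2779/47221 ≈ 0.058851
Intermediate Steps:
s(M) = -12*M (s(M) = 3*(-4*M) = -12*M)
(s(94) + 6686)/(47305 + 47137) = (-12*94 + 6686)/(47305 + 47137) = (-1128 + 6686)/94442 = 5558*(1/94442) = 2779/47221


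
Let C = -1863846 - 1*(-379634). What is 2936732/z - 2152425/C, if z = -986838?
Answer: -48579088979/31840800036 ≈ -1.5257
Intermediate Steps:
C = -1484212 (C = -1863846 + 379634 = -1484212)
2936732/z - 2152425/C = 2936732/(-986838) - 2152425/(-1484212) = 2936732*(-1/986838) - 2152425*(-1/1484212) = -63842/21453 + 2152425/1484212 = -48579088979/31840800036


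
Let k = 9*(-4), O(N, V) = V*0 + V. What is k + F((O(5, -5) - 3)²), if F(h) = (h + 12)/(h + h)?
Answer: -1133/32 ≈ -35.406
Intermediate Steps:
O(N, V) = V (O(N, V) = 0 + V = V)
F(h) = (12 + h)/(2*h) (F(h) = (12 + h)/((2*h)) = (12 + h)*(1/(2*h)) = (12 + h)/(2*h))
k = -36
k + F((O(5, -5) - 3)²) = -36 + (12 + (-5 - 3)²)/(2*((-5 - 3)²)) = -36 + (12 + (-8)²)/(2*((-8)²)) = -36 + (½)*(12 + 64)/64 = -36 + (½)*(1/64)*76 = -36 + 19/32 = -1133/32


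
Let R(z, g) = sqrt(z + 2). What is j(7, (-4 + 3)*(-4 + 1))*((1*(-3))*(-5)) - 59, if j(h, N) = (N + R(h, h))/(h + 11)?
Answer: -54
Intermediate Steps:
R(z, g) = sqrt(2 + z)
j(h, N) = (N + sqrt(2 + h))/(11 + h) (j(h, N) = (N + sqrt(2 + h))/(h + 11) = (N + sqrt(2 + h))/(11 + h))
j(7, (-4 + 3)*(-4 + 1))*((1*(-3))*(-5)) - 59 = (((-4 + 3)*(-4 + 1) + sqrt(2 + 7))/(11 + 7))*((1*(-3))*(-5)) - 59 = ((-1*(-3) + sqrt(9))/18)*(-3*(-5)) - 59 = ((3 + 3)/18)*15 - 59 = ((1/18)*6)*15 - 59 = (1/3)*15 - 59 = 5 - 59 = -54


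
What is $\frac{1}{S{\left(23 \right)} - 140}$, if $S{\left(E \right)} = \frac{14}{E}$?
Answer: $- \frac{23}{3206} \approx -0.007174$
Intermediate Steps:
$\frac{1}{S{\left(23 \right)} - 140} = \frac{1}{\frac{14}{23} - 140} = \frac{1}{- \frac{3206}{23}} = - \frac{23}{3206}$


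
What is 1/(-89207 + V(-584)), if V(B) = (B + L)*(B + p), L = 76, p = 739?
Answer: -1/167947 ≈ -5.9543e-6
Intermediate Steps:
V(B) = (76 + B)*(739 + B) (V(B) = (B + 76)*(B + 739) = (76 + B)*(739 + B))
1/(-89207 + V(-584)) = 1/(-89207 + (56164 + (-584)² + 815*(-584))) = 1/(-89207 + (56164 + 341056 - 475960)) = 1/(-89207 - 78740) = 1/(-167947) = -1/167947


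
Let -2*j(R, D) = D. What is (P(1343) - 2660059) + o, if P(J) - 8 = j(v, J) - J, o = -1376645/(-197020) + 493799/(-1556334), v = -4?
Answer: -81626423646158609/30662892468 ≈ -2.6621e+6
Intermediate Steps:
j(R, D) = -D/2
o = 204523114045/30662892468 (o = -1376645*(-1/197020) + 493799*(-1/1556334) = 275329/39404 - 493799/1556334 = 204523114045/30662892468 ≈ 6.6701)
P(J) = 8 - 3*J/2 (P(J) = 8 + (-J/2 - J) = 8 - 3*J/2)
(P(1343) - 2660059) + o = ((8 - 3/2*1343) - 2660059) + 204523114045/30662892468 = ((8 - 4029/2) - 2660059) + 204523114045/30662892468 = (-4013/2 - 2660059) + 204523114045/30662892468 = -5324131/2 + 204523114045/30662892468 = -81626423646158609/30662892468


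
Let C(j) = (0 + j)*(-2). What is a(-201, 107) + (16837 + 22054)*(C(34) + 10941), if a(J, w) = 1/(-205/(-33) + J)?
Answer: 2718155926771/6428 ≈ 4.2286e+8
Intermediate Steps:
C(j) = -2*j (C(j) = j*(-2) = -2*j)
a(J, w) = 1/(205/33 + J) (a(J, w) = 1/(-205*(-1/33) + J) = 1/(205/33 + J))
a(-201, 107) + (16837 + 22054)*(C(34) + 10941) = 33/(205 + 33*(-201)) + (16837 + 22054)*(-2*34 + 10941) = 33/(205 - 6633) + 38891*(-68 + 10941) = 33/(-6428) + 38891*10873 = 33*(-1/6428) + 422861843 = -33/6428 + 422861843 = 2718155926771/6428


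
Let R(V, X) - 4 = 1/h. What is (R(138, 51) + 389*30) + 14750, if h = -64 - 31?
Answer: 2510279/95 ≈ 26424.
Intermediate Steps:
h = -95
R(V, X) = 379/95 (R(V, X) = 4 + 1/(-95) = 4 - 1/95 = 379/95)
(R(138, 51) + 389*30) + 14750 = (379/95 + 389*30) + 14750 = (379/95 + 11670) + 14750 = 1109029/95 + 14750 = 2510279/95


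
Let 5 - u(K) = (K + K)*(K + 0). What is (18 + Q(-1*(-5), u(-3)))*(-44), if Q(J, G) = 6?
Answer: -1056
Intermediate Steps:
u(K) = 5 - 2*K² (u(K) = 5 - (K + K)*(K + 0) = 5 - 2*K*K = 5 - 2*K²)
(18 + Q(-1*(-5), u(-3)))*(-44) = (18 + 6)*(-44) = 24*(-44) = -1056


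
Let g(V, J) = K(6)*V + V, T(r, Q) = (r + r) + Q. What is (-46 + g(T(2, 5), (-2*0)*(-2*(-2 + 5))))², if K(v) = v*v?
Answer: 82369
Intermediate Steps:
K(v) = v²
T(r, Q) = Q + 2*r (T(r, Q) = 2*r + Q = Q + 2*r)
g(V, J) = 37*V (g(V, J) = 6²*V + V = 36*V + V = 37*V)
(-46 + g(T(2, 5), (-2*0)*(-2*(-2 + 5))))² = (-46 + 37*(5 + 2*2))² = (-46 + 37*(5 + 4))² = (-46 + 37*9)² = (-46 + 333)² = 287² = 82369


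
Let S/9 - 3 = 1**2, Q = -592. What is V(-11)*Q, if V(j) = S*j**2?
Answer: -2578752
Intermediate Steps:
S = 36 (S = 27 + 9*1**2 = 27 + 9*1 = 27 + 9 = 36)
V(j) = 36*j**2
V(-11)*Q = (36*(-11)**2)*(-592) = (36*121)*(-592) = 4356*(-592) = -2578752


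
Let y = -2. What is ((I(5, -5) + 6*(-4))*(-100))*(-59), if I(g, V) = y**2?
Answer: -118000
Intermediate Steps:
I(g, V) = 4 (I(g, V) = (-2)**2 = 4)
((I(5, -5) + 6*(-4))*(-100))*(-59) = ((4 + 6*(-4))*(-100))*(-59) = ((4 - 24)*(-100))*(-59) = -20*(-100)*(-59) = 2000*(-59) = -118000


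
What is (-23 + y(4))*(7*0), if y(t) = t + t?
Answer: 0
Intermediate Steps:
y(t) = 2*t
(-23 + y(4))*(7*0) = (-23 + 2*4)*(7*0) = (-23 + 8)*0 = -15*0 = 0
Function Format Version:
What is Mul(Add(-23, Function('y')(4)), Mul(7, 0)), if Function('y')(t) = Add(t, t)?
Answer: 0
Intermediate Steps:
Function('y')(t) = Mul(2, t)
Mul(Add(-23, Function('y')(4)), Mul(7, 0)) = Mul(Add(-23, Mul(2, 4)), Mul(7, 0)) = Mul(Add(-23, 8), 0) = Mul(-15, 0) = 0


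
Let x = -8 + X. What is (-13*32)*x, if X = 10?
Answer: -832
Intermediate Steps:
x = 2 (x = -8 + 10 = 2)
(-13*32)*x = -13*32*2 = -416*2 = -832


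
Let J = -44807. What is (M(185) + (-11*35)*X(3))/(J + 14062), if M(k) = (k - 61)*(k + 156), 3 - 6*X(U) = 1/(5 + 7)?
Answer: -275543/201240 ≈ -1.3692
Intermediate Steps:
X(U) = 35/72 (X(U) = 1/2 - 1/(6*(5 + 7)) = 1/2 - 1/6/12 = 1/2 - 1/6*1/12 = 1/2 - 1/72 = 35/72)
M(k) = (-61 + k)*(156 + k)
(M(185) + (-11*35)*X(3))/(J + 14062) = ((-9516 + 185**2 + 95*185) - 11*35*(35/72))/(-44807 + 14062) = ((-9516 + 34225 + 17575) - 385*35/72)/(-30745) = (42284 - 13475/72)*(-1/30745) = (3030973/72)*(-1/30745) = -275543/201240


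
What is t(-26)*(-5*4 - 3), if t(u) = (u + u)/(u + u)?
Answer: -23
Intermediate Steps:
t(u) = 1 (t(u) = (2*u)/((2*u)) = (2*u)*(1/(2*u)) = 1)
t(-26)*(-5*4 - 3) = 1*(-5*4 - 3) = 1*(-20 - 3) = 1*(-23) = -23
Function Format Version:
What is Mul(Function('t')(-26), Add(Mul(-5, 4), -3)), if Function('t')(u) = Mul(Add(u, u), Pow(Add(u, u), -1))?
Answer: -23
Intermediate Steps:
Function('t')(u) = 1 (Function('t')(u) = Mul(Mul(2, u), Pow(Mul(2, u), -1)) = Mul(Mul(2, u), Mul(Rational(1, 2), Pow(u, -1))) = 1)
Mul(Function('t')(-26), Add(Mul(-5, 4), -3)) = Mul(1, Add(Mul(-5, 4), -3)) = Mul(1, Add(-20, -3)) = Mul(1, -23) = -23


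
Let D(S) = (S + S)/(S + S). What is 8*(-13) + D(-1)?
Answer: -103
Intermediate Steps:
D(S) = 1 (D(S) = (2*S)/((2*S)) = (2*S)*(1/(2*S)) = 1)
8*(-13) + D(-1) = 8*(-13) + 1 = -104 + 1 = -103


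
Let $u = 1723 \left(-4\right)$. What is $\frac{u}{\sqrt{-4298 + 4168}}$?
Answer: $\frac{3446 i \sqrt{130}}{65} \approx 604.47 i$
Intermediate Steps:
$u = -6892$
$\frac{u}{\sqrt{-4298 + 4168}} = - \frac{6892}{\sqrt{-4298 + 4168}} = - \frac{6892}{\sqrt{-130}} = - \frac{6892}{i \sqrt{130}} = - 6892 \left(- \frac{i \sqrt{130}}{130}\right) = \frac{3446 i \sqrt{130}}{65}$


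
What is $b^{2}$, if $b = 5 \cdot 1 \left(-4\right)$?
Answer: $400$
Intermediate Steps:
$b = -20$ ($b = 5 \left(-4\right) = -20$)
$b^{2} = \left(-20\right)^{2} = 400$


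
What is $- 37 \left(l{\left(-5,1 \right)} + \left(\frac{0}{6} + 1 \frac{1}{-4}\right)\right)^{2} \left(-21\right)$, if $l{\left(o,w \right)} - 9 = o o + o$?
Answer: $\frac{10275825}{16} \approx 6.4224 \cdot 10^{5}$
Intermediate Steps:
$l{\left(o,w \right)} = 9 + o + o^{2}$ ($l{\left(o,w \right)} = 9 + \left(o o + o\right) = 9 + \left(o^{2} + o\right) = 9 + \left(o + o^{2}\right) = 9 + o + o^{2}$)
$- 37 \left(l{\left(-5,1 \right)} + \left(\frac{0}{6} + 1 \frac{1}{-4}\right)\right)^{2} \left(-21\right) = - 37 \left(\left(9 - 5 + \left(-5\right)^{2}\right) + \left(\frac{0}{6} + 1 \frac{1}{-4}\right)\right)^{2} \left(-21\right) = - 37 \left(\left(9 - 5 + 25\right) + \left(0 \cdot \frac{1}{6} + 1 \left(- \frac{1}{4}\right)\right)\right)^{2} \left(-21\right) = - 37 \left(29 + \left(0 - \frac{1}{4}\right)\right)^{2} \left(-21\right) = - 37 \left(29 - \frac{1}{4}\right)^{2} \left(-21\right) = - 37 \left(\frac{115}{4}\right)^{2} \left(-21\right) = \left(-37\right) \frac{13225}{16} \left(-21\right) = \left(- \frac{489325}{16}\right) \left(-21\right) = \frac{10275825}{16}$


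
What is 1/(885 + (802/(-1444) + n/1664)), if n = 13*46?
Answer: 23104/20442511 ≈ 0.0011302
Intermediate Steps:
n = 598
1/(885 + (802/(-1444) + n/1664)) = 1/(885 + (802/(-1444) + 598/1664)) = 1/(885 + (802*(-1/1444) + 598*(1/1664))) = 1/(885 + (-401/722 + 23/64)) = 1/(885 - 4529/23104) = 1/(20442511/23104) = 23104/20442511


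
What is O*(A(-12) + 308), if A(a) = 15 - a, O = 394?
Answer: 131990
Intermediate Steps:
O*(A(-12) + 308) = 394*((15 - 1*(-12)) + 308) = 394*((15 + 12) + 308) = 394*(27 + 308) = 394*335 = 131990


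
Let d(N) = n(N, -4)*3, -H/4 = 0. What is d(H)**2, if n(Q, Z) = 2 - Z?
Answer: 324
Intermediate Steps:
H = 0 (H = -4*0 = 0)
d(N) = 18 (d(N) = (2 - 1*(-4))*3 = (2 + 4)*3 = 6*3 = 18)
d(H)**2 = 18**2 = 324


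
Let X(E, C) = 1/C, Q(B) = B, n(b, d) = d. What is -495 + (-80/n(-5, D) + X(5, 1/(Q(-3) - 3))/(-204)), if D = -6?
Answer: -49127/102 ≈ -481.64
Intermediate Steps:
-495 + (-80/n(-5, D) + X(5, 1/(Q(-3) - 3))/(-204)) = -495 + (-80/(-6) + 1/(1/(-3 - 3)*(-204))) = -495 + (-80*(-⅙) - 1/204/1/(-6)) = -495 + (40/3 - 1/204/(-⅙)) = -495 + (40/3 - 6*(-1/204)) = -495 + (40/3 + 1/34) = -495 + 1363/102 = -49127/102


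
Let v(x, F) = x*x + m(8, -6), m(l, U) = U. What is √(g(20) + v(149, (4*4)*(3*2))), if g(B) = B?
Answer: √22215 ≈ 149.05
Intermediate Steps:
v(x, F) = -6 + x² (v(x, F) = x*x - 6 = x² - 6 = -6 + x²)
√(g(20) + v(149, (4*4)*(3*2))) = √(20 + (-6 + 149²)) = √(20 + (-6 + 22201)) = √(20 + 22195) = √22215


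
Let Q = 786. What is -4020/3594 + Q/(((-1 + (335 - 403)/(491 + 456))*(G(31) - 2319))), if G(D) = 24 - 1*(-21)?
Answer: -183428807/230426315 ≈ -0.79604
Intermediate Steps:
G(D) = 45 (G(D) = 24 + 21 = 45)
-4020/3594 + Q/(((-1 + (335 - 403)/(491 + 456))*(G(31) - 2319))) = -4020/3594 + 786/(((-1 + (335 - 403)/(491 + 456))*(45 - 2319))) = -4020*1/3594 + 786/(((-1 - 68/947)*(-2274))) = -670/599 + 786/(((-1 - 68*1/947)*(-2274))) = -670/599 + 786/(((-1 - 68/947)*(-2274))) = -670/599 + 786/((-1015/947*(-2274))) = -670/599 + 786/(2308110/947) = -670/599 + 786*(947/2308110) = -670/599 + 124057/384685 = -183428807/230426315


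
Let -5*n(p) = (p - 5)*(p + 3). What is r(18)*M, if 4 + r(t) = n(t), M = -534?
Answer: 156462/5 ≈ 31292.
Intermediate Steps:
n(p) = -(-5 + p)*(3 + p)/5 (n(p) = -(p - 5)*(p + 3)/5 = -(-5 + p)*(3 + p)/5)
r(t) = -1 - t²/5 + 2*t/5 (r(t) = -4 + (3 - t²/5 + 2*t/5) = -1 - t²/5 + 2*t/5)
r(18)*M = (-1 - ⅕*18² + (⅖)*18)*(-534) = (-1 - ⅕*324 + 36/5)*(-534) = (-1 - 324/5 + 36/5)*(-534) = -293/5*(-534) = 156462/5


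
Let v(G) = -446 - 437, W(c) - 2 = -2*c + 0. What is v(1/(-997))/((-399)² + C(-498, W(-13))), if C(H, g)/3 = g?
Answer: -883/159285 ≈ -0.0055435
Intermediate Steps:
W(c) = 2 - 2*c (W(c) = 2 + (-2*c + 0) = 2 - 2*c)
C(H, g) = 3*g
v(G) = -883
v(1/(-997))/((-399)² + C(-498, W(-13))) = -883/((-399)² + 3*(2 - 2*(-13))) = -883/(159201 + 3*(2 + 26)) = -883/(159201 + 3*28) = -883/(159201 + 84) = -883/159285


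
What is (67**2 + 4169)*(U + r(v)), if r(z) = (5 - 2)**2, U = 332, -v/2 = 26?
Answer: 2952378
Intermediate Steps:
v = -52 (v = -2*26 = -52)
r(z) = 9 (r(z) = 3**2 = 9)
(67**2 + 4169)*(U + r(v)) = (67**2 + 4169)*(332 + 9) = (4489 + 4169)*341 = 8658*341 = 2952378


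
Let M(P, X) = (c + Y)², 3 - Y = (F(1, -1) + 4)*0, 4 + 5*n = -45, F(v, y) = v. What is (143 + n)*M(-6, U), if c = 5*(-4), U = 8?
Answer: 192474/5 ≈ 38495.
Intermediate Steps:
c = -20
n = -49/5 (n = -⅘ + (⅕)*(-45) = -⅘ - 9 = -49/5 ≈ -9.8000)
Y = 3 (Y = 3 - (1 + 4)*0 = 3 - 5*0 = 3 - 1*0 = 3 + 0 = 3)
M(P, X) = 289 (M(P, X) = (-20 + 3)² = (-17)² = 289)
(143 + n)*M(-6, U) = (143 - 49/5)*289 = (666/5)*289 = 192474/5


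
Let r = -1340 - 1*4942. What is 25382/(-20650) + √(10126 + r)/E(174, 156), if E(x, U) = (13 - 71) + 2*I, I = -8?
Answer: -112806/54575 ≈ -2.0670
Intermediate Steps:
E(x, U) = -74 (E(x, U) = (13 - 71) + 2*(-8) = -58 - 16 = -74)
r = -6282 (r = -1340 - 4942 = -6282)
25382/(-20650) + √(10126 + r)/E(174, 156) = 25382/(-20650) + √(10126 - 6282)/(-74) = 25382*(-1/20650) + √3844*(-1/74) = -1813/1475 + 62*(-1/74) = -1813/1475 - 31/37 = -112806/54575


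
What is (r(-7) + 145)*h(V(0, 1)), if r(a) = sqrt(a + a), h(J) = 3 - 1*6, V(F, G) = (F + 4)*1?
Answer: -435 - 3*I*sqrt(14) ≈ -435.0 - 11.225*I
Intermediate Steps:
V(F, G) = 4 + F (V(F, G) = (4 + F)*1 = 4 + F)
h(J) = -3 (h(J) = 3 - 6 = -3)
r(a) = sqrt(2)*sqrt(a) (r(a) = sqrt(2*a) = sqrt(2)*sqrt(a))
(r(-7) + 145)*h(V(0, 1)) = (sqrt(2)*sqrt(-7) + 145)*(-3) = (sqrt(2)*(I*sqrt(7)) + 145)*(-3) = (I*sqrt(14) + 145)*(-3) = (145 + I*sqrt(14))*(-3) = -435 - 3*I*sqrt(14)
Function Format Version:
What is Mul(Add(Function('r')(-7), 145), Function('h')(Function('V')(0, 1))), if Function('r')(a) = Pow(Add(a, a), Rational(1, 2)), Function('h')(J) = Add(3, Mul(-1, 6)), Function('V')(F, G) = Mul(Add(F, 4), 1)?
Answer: Add(-435, Mul(-3, I, Pow(14, Rational(1, 2)))) ≈ Add(-435.00, Mul(-11.225, I))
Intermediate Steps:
Function('V')(F, G) = Add(4, F) (Function('V')(F, G) = Mul(Add(4, F), 1) = Add(4, F))
Function('h')(J) = -3 (Function('h')(J) = Add(3, -6) = -3)
Function('r')(a) = Mul(Pow(2, Rational(1, 2)), Pow(a, Rational(1, 2))) (Function('r')(a) = Pow(Mul(2, a), Rational(1, 2)) = Mul(Pow(2, Rational(1, 2)), Pow(a, Rational(1, 2))))
Mul(Add(Function('r')(-7), 145), Function('h')(Function('V')(0, 1))) = Mul(Add(Mul(Pow(2, Rational(1, 2)), Pow(-7, Rational(1, 2))), 145), -3) = Mul(Add(Mul(Pow(2, Rational(1, 2)), Mul(I, Pow(7, Rational(1, 2)))), 145), -3) = Mul(Add(Mul(I, Pow(14, Rational(1, 2))), 145), -3) = Mul(Add(145, Mul(I, Pow(14, Rational(1, 2)))), -3) = Add(-435, Mul(-3, I, Pow(14, Rational(1, 2))))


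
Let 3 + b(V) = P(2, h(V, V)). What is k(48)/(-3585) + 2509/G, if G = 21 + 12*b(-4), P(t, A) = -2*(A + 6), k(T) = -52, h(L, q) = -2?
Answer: -998777/44215 ≈ -22.589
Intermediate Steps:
P(t, A) = -12 - 2*A (P(t, A) = -2*(6 + A) = -12 - 2*A)
b(V) = -11 (b(V) = -3 + (-12 - 2*(-2)) = -3 + (-12 + 4) = -3 - 8 = -11)
G = -111 (G = 21 + 12*(-11) = 21 - 132 = -111)
k(48)/(-3585) + 2509/G = -52/(-3585) + 2509/(-111) = -52*(-1/3585) + 2509*(-1/111) = 52/3585 - 2509/111 = -998777/44215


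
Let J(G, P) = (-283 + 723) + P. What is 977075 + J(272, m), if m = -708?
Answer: 976807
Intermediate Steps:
J(G, P) = 440 + P
977075 + J(272, m) = 977075 + (440 - 708) = 977075 - 268 = 976807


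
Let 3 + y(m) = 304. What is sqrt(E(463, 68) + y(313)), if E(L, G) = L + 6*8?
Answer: 2*sqrt(203) ≈ 28.496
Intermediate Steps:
E(L, G) = 48 + L (E(L, G) = L + 48 = 48 + L)
y(m) = 301 (y(m) = -3 + 304 = 301)
sqrt(E(463, 68) + y(313)) = sqrt((48 + 463) + 301) = sqrt(511 + 301) = sqrt(812) = 2*sqrt(203)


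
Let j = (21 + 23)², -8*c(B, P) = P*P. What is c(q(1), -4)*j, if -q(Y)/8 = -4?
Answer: -3872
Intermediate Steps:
q(Y) = 32 (q(Y) = -8*(-4) = 32)
c(B, P) = -P²/8 (c(B, P) = -P*P/8 = -P²/8)
j = 1936 (j = 44² = 1936)
c(q(1), -4)*j = -⅛*(-4)²*1936 = -⅛*16*1936 = -2*1936 = -3872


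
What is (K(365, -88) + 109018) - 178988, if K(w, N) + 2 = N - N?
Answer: -69972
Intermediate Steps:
K(w, N) = -2 (K(w, N) = -2 + (N - N) = -2 + 0 = -2)
(K(365, -88) + 109018) - 178988 = (-2 + 109018) - 178988 = 109016 - 178988 = -69972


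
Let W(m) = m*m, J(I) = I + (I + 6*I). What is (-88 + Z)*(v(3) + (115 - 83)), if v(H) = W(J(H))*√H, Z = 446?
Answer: 11456 + 206208*√3 ≈ 3.6862e+5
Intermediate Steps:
J(I) = 8*I (J(I) = I + 7*I = 8*I)
W(m) = m²
v(H) = 64*H^(5/2) (v(H) = (8*H)²*√H = (64*H²)*√H = 64*H^(5/2))
(-88 + Z)*(v(3) + (115 - 83)) = (-88 + 446)*(64*3^(5/2) + (115 - 83)) = 358*(64*(9*√3) + 32) = 358*(576*√3 + 32) = 358*(32 + 576*√3) = 11456 + 206208*√3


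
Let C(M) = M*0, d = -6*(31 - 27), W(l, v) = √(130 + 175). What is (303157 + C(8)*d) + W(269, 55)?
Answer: 303157 + √305 ≈ 3.0317e+5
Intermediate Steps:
W(l, v) = √305
d = -24 (d = -6*4 = -24)
C(M) = 0
(303157 + C(8)*d) + W(269, 55) = (303157 + 0*(-24)) + √305 = (303157 + 0) + √305 = 303157 + √305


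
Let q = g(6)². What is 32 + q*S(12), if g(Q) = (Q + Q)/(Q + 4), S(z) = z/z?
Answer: 836/25 ≈ 33.440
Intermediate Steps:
S(z) = 1
g(Q) = 2*Q/(4 + Q) (g(Q) = (2*Q)/(4 + Q) = 2*Q/(4 + Q))
q = 36/25 (q = (2*6/(4 + 6))² = (2*6/10)² = (2*6*(⅒))² = (6/5)² = 36/25 ≈ 1.4400)
32 + q*S(12) = 32 + (36/25)*1 = 32 + 36/25 = 836/25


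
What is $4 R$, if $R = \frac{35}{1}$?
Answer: $140$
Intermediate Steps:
$R = 35$ ($R = 35 \cdot 1 = 35$)
$4 R = 4 \cdot 35 = 140$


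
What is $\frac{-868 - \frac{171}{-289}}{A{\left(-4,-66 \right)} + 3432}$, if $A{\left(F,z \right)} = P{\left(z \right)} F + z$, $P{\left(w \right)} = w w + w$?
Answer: $\frac{250681}{3986466} \approx 0.062883$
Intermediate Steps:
$P{\left(w \right)} = w + w^{2}$ ($P{\left(w \right)} = w^{2} + w = w + w^{2}$)
$A{\left(F,z \right)} = z + F z \left(1 + z\right)$ ($A{\left(F,z \right)} = z \left(1 + z\right) F + z = F z \left(1 + z\right) + z = z + F z \left(1 + z\right)$)
$\frac{-868 - \frac{171}{-289}}{A{\left(-4,-66 \right)} + 3432} = \frac{-868 - \frac{171}{-289}}{- 66 \left(1 - 4 \left(1 - 66\right)\right) + 3432} = \frac{-868 - - \frac{171}{289}}{- 66 \left(1 - -260\right) + 3432} = \frac{-868 + \frac{171}{289}}{- 66 \left(1 + 260\right) + 3432} = - \frac{250681}{289 \left(\left(-66\right) 261 + 3432\right)} = - \frac{250681}{289 \left(-17226 + 3432\right)} = - \frac{250681}{289 \left(-13794\right)} = \left(- \frac{250681}{289}\right) \left(- \frac{1}{13794}\right) = \frac{250681}{3986466}$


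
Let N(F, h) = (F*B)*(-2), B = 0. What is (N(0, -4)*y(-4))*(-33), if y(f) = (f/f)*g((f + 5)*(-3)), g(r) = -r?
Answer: 0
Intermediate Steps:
N(F, h) = 0 (N(F, h) = (F*0)*(-2) = 0*(-2) = 0)
y(f) = 15 + 3*f (y(f) = (f/f)*(-(f + 5)*(-3)) = 1*(-(5 + f)*(-3)) = 1*(-(-15 - 3*f)) = 1*(15 + 3*f) = 15 + 3*f)
(N(0, -4)*y(-4))*(-33) = (0*(15 + 3*(-4)))*(-33) = (0*(15 - 12))*(-33) = (0*3)*(-33) = 0*(-33) = 0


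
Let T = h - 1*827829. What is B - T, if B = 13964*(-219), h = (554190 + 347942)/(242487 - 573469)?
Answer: -369091974851/165491 ≈ -2.2303e+6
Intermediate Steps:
h = -451066/165491 (h = 902132/(-330982) = 902132*(-1/330982) = -451066/165491 ≈ -2.7256)
T = -136998700105/165491 (T = -451066/165491 - 1*827829 = -451066/165491 - 827829 = -136998700105/165491 ≈ -8.2783e+5)
B = -3058116
B - T = -3058116 - 1*(-136998700105/165491) = -3058116 + 136998700105/165491 = -369091974851/165491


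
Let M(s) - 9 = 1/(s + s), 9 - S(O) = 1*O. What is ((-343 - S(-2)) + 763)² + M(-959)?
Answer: 320862219/1918 ≈ 1.6729e+5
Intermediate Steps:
S(O) = 9 - O
M(s) = 9 + 1/(2*s) (M(s) = 9 + 1/(s + s) = 9 + 1/(2*s))
((-343 - S(-2)) + 763)² + M(-959) = ((-343 - (9 - 1*(-2))) + 763)² + (9 + (½)/(-959)) = ((-343 - (9 + 2)) + 763)² + (9 + (½)*(-1/959)) = ((-343 - 1*11) + 763)² + (9 - 1/1918) = ((-343 - 11) + 763)² + 17261/1918 = (-354 + 763)² + 17261/1918 = 409² + 17261/1918 = 167281 + 17261/1918 = 320862219/1918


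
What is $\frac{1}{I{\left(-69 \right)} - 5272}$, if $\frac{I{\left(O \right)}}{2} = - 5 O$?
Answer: $- \frac{1}{4582} \approx -0.00021825$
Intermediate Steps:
$I{\left(O \right)} = - 10 O$ ($I{\left(O \right)} = 2 \left(- 5 O\right) = - 10 O$)
$\frac{1}{I{\left(-69 \right)} - 5272} = \frac{1}{\left(-10\right) \left(-69\right) - 5272} = \frac{1}{690 - 5272} = \frac{1}{-4582} = - \frac{1}{4582}$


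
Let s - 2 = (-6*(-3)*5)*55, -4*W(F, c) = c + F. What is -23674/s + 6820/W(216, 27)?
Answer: -70421671/601668 ≈ -117.04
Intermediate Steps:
W(F, c) = -F/4 - c/4 (W(F, c) = -(c + F)/4 = -(F + c)/4 = -F/4 - c/4)
s = 4952 (s = 2 + (-6*(-3)*5)*55 = 2 + (18*5)*55 = 2 + 90*55 = 2 + 4950 = 4952)
-23674/s + 6820/W(216, 27) = -23674/4952 + 6820/(-1/4*216 - 1/4*27) = -23674*1/4952 + 6820/(-54 - 27/4) = -11837/2476 + 6820/(-243/4) = -11837/2476 + 6820*(-4/243) = -11837/2476 - 27280/243 = -70421671/601668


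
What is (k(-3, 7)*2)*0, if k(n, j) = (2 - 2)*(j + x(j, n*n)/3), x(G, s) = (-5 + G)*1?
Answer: 0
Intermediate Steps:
x(G, s) = -5 + G
k(n, j) = 0 (k(n, j) = (2 - 2)*(j + (-5 + j)/3) = 0*(j + (-5 + j)*(1/3)) = 0*(j + (-5/3 + j/3)) = 0*(-5/3 + 4*j/3) = 0)
(k(-3, 7)*2)*0 = (0*2)*0 = 0*0 = 0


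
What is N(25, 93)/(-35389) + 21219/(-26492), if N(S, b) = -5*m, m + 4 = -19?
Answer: -753965771/937525388 ≈ -0.80421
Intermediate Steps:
m = -23 (m = -4 - 19 = -23)
N(S, b) = 115 (N(S, b) = -5*(-23) = 115)
N(25, 93)/(-35389) + 21219/(-26492) = 115/(-35389) + 21219/(-26492) = 115*(-1/35389) + 21219*(-1/26492) = -115/35389 - 21219/26492 = -753965771/937525388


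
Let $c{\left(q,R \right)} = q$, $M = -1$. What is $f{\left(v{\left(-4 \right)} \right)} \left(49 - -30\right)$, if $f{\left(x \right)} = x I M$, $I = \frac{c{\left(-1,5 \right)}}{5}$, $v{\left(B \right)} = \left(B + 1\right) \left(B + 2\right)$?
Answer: $\frac{474}{5} \approx 94.8$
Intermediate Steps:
$v{\left(B \right)} = \left(1 + B\right) \left(2 + B\right)$
$I = - \frac{1}{5} \approx -0.2$
$f{\left(x \right)} = \frac{x}{5}$ ($f{\left(x \right)} = x \left(- \frac{1}{5}\right) \left(-1\right) = - \frac{x}{5} \left(-1\right) = \frac{x}{5}$)
$f{\left(v{\left(-4 \right)} \right)} \left(49 - -30\right) = \frac{2 + \left(-4\right)^{2} + 3 \left(-4\right)}{5} \left(49 - -30\right) = \frac{2 + 16 - 12}{5} \left(49 + 30\right) = \frac{1}{5} \cdot 6 \cdot 79 = \frac{6}{5} \cdot 79 = \frac{474}{5}$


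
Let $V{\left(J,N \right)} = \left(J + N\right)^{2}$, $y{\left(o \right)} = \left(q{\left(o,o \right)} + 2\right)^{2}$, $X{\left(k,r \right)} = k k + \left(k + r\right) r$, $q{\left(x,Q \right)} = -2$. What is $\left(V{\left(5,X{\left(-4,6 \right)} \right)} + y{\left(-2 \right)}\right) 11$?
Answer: $11979$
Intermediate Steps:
$X{\left(k,r \right)} = k^{2} + r \left(k + r\right)$
$y{\left(o \right)} = 0$ ($y{\left(o \right)} = \left(-2 + 2\right)^{2} = 0^{2} = 0$)
$\left(V{\left(5,X{\left(-4,6 \right)} \right)} + y{\left(-2 \right)}\right) 11 = \left(\left(5 + \left(\left(-4\right)^{2} + 6^{2} - 24\right)\right)^{2} + 0\right) 11 = \left(\left(5 + \left(16 + 36 - 24\right)\right)^{2} + 0\right) 11 = \left(\left(5 + 28\right)^{2} + 0\right) 11 = \left(33^{2} + 0\right) 11 = \left(1089 + 0\right) 11 = 1089 \cdot 11 = 11979$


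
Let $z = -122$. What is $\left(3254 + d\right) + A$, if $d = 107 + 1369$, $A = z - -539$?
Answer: $5147$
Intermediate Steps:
$A = 417$ ($A = -122 - -539 = -122 + 539 = 417$)
$d = 1476$
$\left(3254 + d\right) + A = \left(3254 + 1476\right) + 417 = 4730 + 417 = 5147$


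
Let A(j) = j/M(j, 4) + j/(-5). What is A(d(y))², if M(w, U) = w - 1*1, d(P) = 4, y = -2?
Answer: 64/225 ≈ 0.28444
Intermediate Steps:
M(w, U) = -1 + w (M(w, U) = w - 1 = -1 + w)
A(j) = -j/5 + j/(-1 + j) (A(j) = j/(-1 + j) + j/(-5) = j/(-1 + j) + j*(-⅕) = j/(-1 + j) - j/5 = -j/5 + j/(-1 + j))
A(d(y))² = ((⅕)*4*(6 - 1*4)/(-1 + 4))² = ((⅕)*4*(6 - 4)/3)² = ((⅕)*4*(⅓)*2)² = (8/15)² = 64/225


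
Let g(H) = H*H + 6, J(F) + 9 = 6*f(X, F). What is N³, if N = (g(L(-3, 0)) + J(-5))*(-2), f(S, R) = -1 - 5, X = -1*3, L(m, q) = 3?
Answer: 216000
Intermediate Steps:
X = -3
f(S, R) = -6
J(F) = -45 (J(F) = -9 + 6*(-6) = -9 - 36 = -45)
g(H) = 6 + H² (g(H) = H² + 6 = 6 + H²)
N = 60 (N = ((6 + 3²) - 45)*(-2) = ((6 + 9) - 45)*(-2) = (15 - 45)*(-2) = -30*(-2) = 60)
N³ = 60³ = 216000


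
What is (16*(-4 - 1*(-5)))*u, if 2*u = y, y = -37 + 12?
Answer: -200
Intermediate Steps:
y = -25
u = -25/2 (u = (1/2)*(-25) = -25/2 ≈ -12.500)
(16*(-4 - 1*(-5)))*u = (16*(-4 - 1*(-5)))*(-25/2) = (16*(-4 + 5))*(-25/2) = (16*1)*(-25/2) = 16*(-25/2) = -200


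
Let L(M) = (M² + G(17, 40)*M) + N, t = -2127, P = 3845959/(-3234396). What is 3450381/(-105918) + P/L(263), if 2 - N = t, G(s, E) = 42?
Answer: -153158514973632451/4701578288866272 ≈ -32.576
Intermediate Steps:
P = -3845959/3234396 (P = 3845959*(-1/3234396) = -3845959/3234396 ≈ -1.1891)
N = 2129 (N = 2 - 1*(-2127) = 2 + 2127 = 2129)
L(M) = 2129 + M² + 42*M (L(M) = (M² + 42*M) + 2129 = 2129 + M² + 42*M)
3450381/(-105918) + P/L(263) = 3450381/(-105918) - 3845959/(3234396*(2129 + 263² + 42*263)) = 3450381*(-1/105918) - 3845959/(3234396*(2129 + 69169 + 11046)) = -1150127/35306 - 3845959/3234396/82344 = -1150127/35306 - 3845959/3234396*1/82344 = -1150127/35306 - 3845959/266333104224 = -153158514973632451/4701578288866272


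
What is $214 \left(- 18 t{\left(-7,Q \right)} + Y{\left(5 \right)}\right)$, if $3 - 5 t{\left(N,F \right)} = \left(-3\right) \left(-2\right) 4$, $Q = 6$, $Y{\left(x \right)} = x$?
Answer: $\frac{86242}{5} \approx 17248.0$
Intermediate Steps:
$t{\left(N,F \right)} = - \frac{21}{5}$ ($t{\left(N,F \right)} = \frac{3}{5} - \frac{\left(-3\right) \left(-2\right) 4}{5} = \frac{3}{5} - \frac{6 \cdot 4}{5} = \frac{3}{5} - \frac{24}{5} = - \frac{21}{5}$)
$214 \left(- 18 t{\left(-7,Q \right)} + Y{\left(5 \right)}\right) = 214 \left(\left(-18\right) \left(- \frac{21}{5}\right) + 5\right) = 214 \left(\frac{378}{5} + 5\right) = 214 \cdot \frac{403}{5} = \frac{86242}{5}$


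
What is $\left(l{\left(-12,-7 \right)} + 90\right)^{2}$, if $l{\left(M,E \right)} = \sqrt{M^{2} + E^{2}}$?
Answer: $\left(90 + \sqrt{193}\right)^{2} \approx 10794.0$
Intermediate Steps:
$l{\left(M,E \right)} = \sqrt{E^{2} + M^{2}}$
$\left(l{\left(-12,-7 \right)} + 90\right)^{2} = \left(\sqrt{\left(-7\right)^{2} + \left(-12\right)^{2}} + 90\right)^{2} = \left(\sqrt{49 + 144} + 90\right)^{2} = \left(\sqrt{193} + 90\right)^{2} = \left(90 + \sqrt{193}\right)^{2}$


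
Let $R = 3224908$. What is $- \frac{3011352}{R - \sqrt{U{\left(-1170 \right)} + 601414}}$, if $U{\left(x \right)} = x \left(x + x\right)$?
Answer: $- \frac{1618555525936}{1733338044875} - \frac{501892 \sqrt{3339214}}{1733338044875} \approx -0.93431$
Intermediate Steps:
$U{\left(x \right)} = 2 x^{2}$ ($U{\left(x \right)} = x 2 x = 2 x^{2}$)
$- \frac{3011352}{R - \sqrt{U{\left(-1170 \right)} + 601414}} = - \frac{3011352}{3224908 - \sqrt{2 \left(-1170\right)^{2} + 601414}} = - \frac{3011352}{3224908 - \sqrt{2 \cdot 1368900 + 601414}} = - \frac{3011352}{3224908 - \sqrt{2737800 + 601414}} = - \frac{3011352}{3224908 - \sqrt{3339214}}$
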